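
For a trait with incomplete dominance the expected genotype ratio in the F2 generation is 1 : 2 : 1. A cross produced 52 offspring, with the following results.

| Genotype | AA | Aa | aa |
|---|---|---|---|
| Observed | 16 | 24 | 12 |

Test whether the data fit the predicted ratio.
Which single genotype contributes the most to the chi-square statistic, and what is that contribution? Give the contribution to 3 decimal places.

Ratio total = 4. Expected counts: 52×1/4 = 13, 52×2/4 = 26, 52×1/4 = 13.
cat         O        E   (O−E)²/E
AA         16       13     0.6923
Aa         24       26     0.1538
aa         12       13     0.0769
The largest term is for AA: 0.692.

AA, 0.692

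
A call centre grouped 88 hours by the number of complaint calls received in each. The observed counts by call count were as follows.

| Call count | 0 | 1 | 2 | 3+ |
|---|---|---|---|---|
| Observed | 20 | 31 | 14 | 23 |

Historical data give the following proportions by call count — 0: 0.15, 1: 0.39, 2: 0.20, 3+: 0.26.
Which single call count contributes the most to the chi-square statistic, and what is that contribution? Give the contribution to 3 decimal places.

Expected counts E_i = n·p_i: 88×0.15 = 13.2, 88×0.39 = 34.32, 88×0.20 = 17.6, 88×0.26 = 22.88.
cat         O        E   (O−E)²/E
0          20     13.2     3.5030
1          31    34.32     0.3212
2          14     17.6     0.7364
3+         23    22.88     0.0006
The largest term is for 0: 3.503.

0, 3.503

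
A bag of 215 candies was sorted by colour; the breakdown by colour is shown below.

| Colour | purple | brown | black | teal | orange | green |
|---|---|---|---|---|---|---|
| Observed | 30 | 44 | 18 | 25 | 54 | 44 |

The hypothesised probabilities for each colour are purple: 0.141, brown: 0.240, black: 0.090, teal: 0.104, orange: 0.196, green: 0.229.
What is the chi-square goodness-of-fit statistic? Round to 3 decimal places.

5.423

Expected counts E_i = n·p_i: 215×0.141 = 30.315, 215×0.240 = 51.6, 215×0.090 = 19.35, 215×0.104 = 22.36, 215×0.196 = 42.14, 215×0.229 = 49.235.
cat         O        E   (O−E)²/E
purple     30   30.315     0.0033
brown      44     51.6     1.1194
black      18    19.35     0.0942
teal       25    22.36     0.3117
orange     54    42.14     3.3379
green      44   49.235     0.5566
Sum = 5.423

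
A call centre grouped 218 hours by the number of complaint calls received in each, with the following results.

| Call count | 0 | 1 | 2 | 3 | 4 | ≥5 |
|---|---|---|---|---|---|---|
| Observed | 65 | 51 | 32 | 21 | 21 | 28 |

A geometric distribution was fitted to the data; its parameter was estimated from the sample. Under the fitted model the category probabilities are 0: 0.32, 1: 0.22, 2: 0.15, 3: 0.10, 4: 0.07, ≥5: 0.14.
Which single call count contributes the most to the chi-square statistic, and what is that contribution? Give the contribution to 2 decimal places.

Expected counts E_i = n·p_i: 218×0.32 = 69.76, 218×0.22 = 47.96, 218×0.15 = 32.7, 218×0.10 = 21.8, 218×0.07 = 15.26, 218×0.14 = 30.52.
cat         O        E   (O−E)²/E
0          65    69.76      0.325
1          51    47.96      0.193
2          32     32.7      0.015
3          21     21.8      0.029
4          21    15.26      2.159
≥5         28    30.52      0.208
The largest term is for 4: 2.16.

4, 2.16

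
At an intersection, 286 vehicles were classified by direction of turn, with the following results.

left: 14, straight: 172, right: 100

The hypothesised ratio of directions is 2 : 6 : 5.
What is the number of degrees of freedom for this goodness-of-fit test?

2

There are k = 3 categories and no parameters were estimated from the data, so df = 3 − 1 = 2.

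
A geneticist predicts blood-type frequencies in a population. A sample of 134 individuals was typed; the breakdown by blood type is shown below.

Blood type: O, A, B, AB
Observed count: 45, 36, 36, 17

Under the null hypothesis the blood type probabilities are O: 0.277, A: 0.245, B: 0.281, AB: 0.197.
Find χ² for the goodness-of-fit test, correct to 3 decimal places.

5.398

Expected counts E_i = n·p_i: 134×0.277 = 37.118, 134×0.245 = 32.83, 134×0.281 = 37.654, 134×0.197 = 26.398.
cat         O        E   (O−E)²/E
O          45   37.118     1.6737
A          36    32.83     0.3061
B          36   37.654     0.0727
AB         17   26.398     3.3458
Sum = 5.398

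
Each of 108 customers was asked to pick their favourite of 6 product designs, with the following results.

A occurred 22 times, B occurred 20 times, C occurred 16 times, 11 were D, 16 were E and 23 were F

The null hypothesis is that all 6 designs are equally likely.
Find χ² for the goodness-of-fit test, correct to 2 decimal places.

5.67

Under H₀ each category has probability 1/6, so each expected count is 108/6 = 18.
A: (22 − 18)²/18 = 16/18 = 0.889
B: (20 − 18)²/18 = 4/18 = 0.222
C: (16 − 18)²/18 = 4/18 = 0.222
D: (11 − 18)²/18 = 49/18 = 2.722
E: (16 − 18)²/18 = 4/18 = 0.222
F: (23 − 18)²/18 = 25/18 = 1.389
Sum = 5.67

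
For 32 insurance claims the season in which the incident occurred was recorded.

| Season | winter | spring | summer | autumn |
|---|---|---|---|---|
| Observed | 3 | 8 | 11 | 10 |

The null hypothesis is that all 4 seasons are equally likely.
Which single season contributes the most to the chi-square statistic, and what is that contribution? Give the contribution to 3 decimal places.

Expected count for each of the 4 categories: 32/4 = 8.
winter: (3 − 8)²/8 = 25/8 = 3.1250
spring: (8 − 8)²/8 = 0/8 = 0.0000
summer: (11 − 8)²/8 = 9/8 = 1.1250
autumn: (10 − 8)²/8 = 4/8 = 0.5000
The largest term is for winter: 3.125.

winter, 3.125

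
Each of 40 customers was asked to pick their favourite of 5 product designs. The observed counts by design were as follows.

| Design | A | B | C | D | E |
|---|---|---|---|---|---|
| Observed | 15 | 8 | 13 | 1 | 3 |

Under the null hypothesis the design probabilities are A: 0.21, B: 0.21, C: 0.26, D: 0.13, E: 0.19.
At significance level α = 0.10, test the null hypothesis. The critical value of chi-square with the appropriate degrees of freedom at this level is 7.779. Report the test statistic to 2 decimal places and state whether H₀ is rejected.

12.03; reject

Expected counts E_i = n·p_i: 40×0.21 = 8.4, 40×0.21 = 8.4, 40×0.26 = 10.4, 40×0.13 = 5.2, 40×0.19 = 7.6.
A: (15 − 8.4)²/8.4 = 43.56/8.4 = 5.186
B: (8 − 8.4)²/8.4 = 0.16/8.4 = 0.019
C: (13 − 10.4)²/10.4 = 6.76/10.4 = 0.650
D: (1 − 5.2)²/5.2 = 17.64/5.2 = 3.392
E: (3 − 7.6)²/7.6 = 21.16/7.6 = 2.784
Sum = 12.03
df = 4. Since 12.03 > 7.779, we reject H₀.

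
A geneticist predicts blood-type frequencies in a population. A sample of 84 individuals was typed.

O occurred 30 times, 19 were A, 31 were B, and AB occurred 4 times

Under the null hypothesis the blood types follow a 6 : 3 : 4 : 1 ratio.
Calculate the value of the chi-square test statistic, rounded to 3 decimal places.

3.764

Ratio total = 14. Expected counts: 84×6/14 = 36, 84×3/14 = 18, 84×4/14 = 24, 84×1/14 = 6.
cat         O        E   (O−E)²/E
O          30       36     1.0000
A          19       18     0.0556
B          31       24     2.0417
AB          4        6     0.6667
Sum = 3.764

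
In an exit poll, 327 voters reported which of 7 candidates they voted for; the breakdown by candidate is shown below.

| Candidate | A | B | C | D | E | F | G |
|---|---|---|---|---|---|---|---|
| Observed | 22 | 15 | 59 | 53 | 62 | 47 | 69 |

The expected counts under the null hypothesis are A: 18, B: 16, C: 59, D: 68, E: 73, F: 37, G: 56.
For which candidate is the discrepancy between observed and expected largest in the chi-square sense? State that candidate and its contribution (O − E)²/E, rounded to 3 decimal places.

D, 3.309

A: (22 − 18)²/18 = 16/18 = 0.8889
B: (15 − 16)²/16 = 1/16 = 0.0625
C: (59 − 59)²/59 = 0/59 = 0.0000
D: (53 − 68)²/68 = 225/68 = 3.3088
E: (62 − 73)²/73 = 121/73 = 1.6575
F: (47 − 37)²/37 = 100/37 = 2.7027
G: (69 − 56)²/56 = 169/56 = 3.0179
The largest term is for D: 3.309.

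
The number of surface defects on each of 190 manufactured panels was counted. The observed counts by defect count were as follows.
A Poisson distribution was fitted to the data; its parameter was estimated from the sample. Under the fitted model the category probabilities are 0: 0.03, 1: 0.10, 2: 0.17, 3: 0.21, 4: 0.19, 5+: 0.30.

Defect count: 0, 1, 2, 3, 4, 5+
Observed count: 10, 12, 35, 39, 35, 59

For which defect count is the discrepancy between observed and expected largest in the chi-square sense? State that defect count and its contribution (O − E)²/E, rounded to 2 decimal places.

0, 3.24

Expected counts E_i = n·p_i: 190×0.03 = 5.7, 190×0.10 = 19, 190×0.17 = 32.3, 190×0.21 = 39.9, 190×0.19 = 36.1, 190×0.30 = 57.
χ² = (10−5.7)²/5.7 + (12−19)²/19 + (35−32.3)²/32.3 + (39−39.9)²/39.9 + (35−36.1)²/36.1 + (59−57)²/57
   = 3.244 + 2.579 + 0.226 + 0.020 + 0.034 + 0.070
The largest term is for 0: 3.24.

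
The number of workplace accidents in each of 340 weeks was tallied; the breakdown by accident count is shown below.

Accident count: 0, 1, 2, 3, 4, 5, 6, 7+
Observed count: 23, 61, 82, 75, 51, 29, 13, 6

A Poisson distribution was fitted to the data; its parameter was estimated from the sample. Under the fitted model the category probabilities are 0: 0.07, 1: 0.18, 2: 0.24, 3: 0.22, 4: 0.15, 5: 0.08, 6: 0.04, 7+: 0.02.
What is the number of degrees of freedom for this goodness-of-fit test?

6

There are k = 8 categories and 1 parameter estimated from the data, so df = 8 − 1 − 1 = 6.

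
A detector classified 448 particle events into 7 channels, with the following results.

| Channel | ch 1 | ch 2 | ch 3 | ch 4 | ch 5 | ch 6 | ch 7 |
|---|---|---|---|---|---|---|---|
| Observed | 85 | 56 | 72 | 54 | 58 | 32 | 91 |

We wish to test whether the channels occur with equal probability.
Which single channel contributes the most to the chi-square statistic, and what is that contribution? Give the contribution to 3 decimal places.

Expected count for each of the 7 categories: 448/7 = 64.
cat         O        E   (O−E)²/E
ch 1       85       64     6.8906
ch 2       56       64     1.0000
ch 3       72       64     1.0000
ch 4       54       64     1.5625
ch 5       58       64     0.5625
ch 6       32       64    16.0000
ch 7       91       64    11.3906
The largest term is for ch 6: 16.000.

ch 6, 16.000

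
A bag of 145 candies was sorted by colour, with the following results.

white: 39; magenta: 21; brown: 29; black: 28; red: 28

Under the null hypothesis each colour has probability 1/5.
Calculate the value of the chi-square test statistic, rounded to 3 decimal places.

Under H₀ each category has probability 1/5, so each expected count is 145/5 = 29.
χ² = (39−29)²/29 + (21−29)²/29 + (29−29)²/29 + (28−29)²/29 + (28−29)²/29
   = 3.4483 + 2.2069 + 0.0000 + 0.0345 + 0.0345
Sum = 5.724

5.724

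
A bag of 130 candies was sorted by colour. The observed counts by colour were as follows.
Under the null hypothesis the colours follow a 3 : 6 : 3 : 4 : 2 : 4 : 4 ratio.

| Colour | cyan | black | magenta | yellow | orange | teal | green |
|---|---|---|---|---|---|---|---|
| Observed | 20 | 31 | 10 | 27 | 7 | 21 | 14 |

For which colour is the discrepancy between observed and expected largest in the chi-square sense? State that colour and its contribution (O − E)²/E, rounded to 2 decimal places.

yellow, 2.45

Ratio total = 26. Expected counts: 130×3/26 = 15, 130×6/26 = 30, 130×3/26 = 15, 130×4/26 = 20, 130×2/26 = 10, 130×4/26 = 20, 130×4/26 = 20.
cat          O        E   (O−E)²/E
cyan        20       15      1.667
black       31       30      0.033
magenta     10       15      1.667
yellow      27       20      2.450
orange       7       10      0.900
teal        21       20      0.050
green       14       20      1.800
The largest term is for yellow: 2.45.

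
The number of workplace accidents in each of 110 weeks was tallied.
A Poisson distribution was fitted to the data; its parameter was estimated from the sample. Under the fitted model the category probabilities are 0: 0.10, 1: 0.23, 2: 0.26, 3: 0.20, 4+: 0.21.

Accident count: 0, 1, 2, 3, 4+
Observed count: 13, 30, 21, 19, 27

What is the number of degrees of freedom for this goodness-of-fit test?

There are k = 5 categories and 1 parameter estimated from the data, so df = 5 − 1 − 1 = 3.

3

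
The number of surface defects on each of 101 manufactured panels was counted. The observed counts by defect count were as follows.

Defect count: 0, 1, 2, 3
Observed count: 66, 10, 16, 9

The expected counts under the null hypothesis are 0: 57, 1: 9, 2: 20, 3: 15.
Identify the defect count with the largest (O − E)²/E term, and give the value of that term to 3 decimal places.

χ² = (66−57)²/57 + (10−9)²/9 + (16−20)²/20 + (9−15)²/15
   = 1.4211 + 0.1111 + 0.8000 + 2.4000
The largest term is for 3: 2.400.

3, 2.400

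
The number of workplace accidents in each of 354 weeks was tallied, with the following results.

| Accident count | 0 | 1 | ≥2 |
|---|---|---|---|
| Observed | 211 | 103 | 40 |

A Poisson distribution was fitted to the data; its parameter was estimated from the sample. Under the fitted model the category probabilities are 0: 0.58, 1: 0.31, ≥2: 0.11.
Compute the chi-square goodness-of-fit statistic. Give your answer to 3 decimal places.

Expected counts E_i = n·p_i: 354×0.58 = 205.32, 354×0.31 = 109.74, 354×0.11 = 38.94.
cat         O        E   (O−E)²/E
0         211   205.32     0.1571
1         103   109.74     0.4140
≥2         40    38.94     0.0289
Sum = 0.600

0.600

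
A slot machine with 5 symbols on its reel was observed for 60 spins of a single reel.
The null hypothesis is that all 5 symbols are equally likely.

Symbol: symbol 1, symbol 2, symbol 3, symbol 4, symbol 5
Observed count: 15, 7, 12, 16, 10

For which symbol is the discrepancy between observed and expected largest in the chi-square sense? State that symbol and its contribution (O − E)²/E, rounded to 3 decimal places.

Expected count for each of the 5 categories: 60/5 = 12.
cat           O        E   (O−E)²/E
symbol 1     15       12     0.7500
symbol 2      7       12     2.0833
symbol 3     12       12     0.0000
symbol 4     16       12     1.3333
symbol 5     10       12     0.3333
The largest term is for symbol 2: 2.083.

symbol 2, 2.083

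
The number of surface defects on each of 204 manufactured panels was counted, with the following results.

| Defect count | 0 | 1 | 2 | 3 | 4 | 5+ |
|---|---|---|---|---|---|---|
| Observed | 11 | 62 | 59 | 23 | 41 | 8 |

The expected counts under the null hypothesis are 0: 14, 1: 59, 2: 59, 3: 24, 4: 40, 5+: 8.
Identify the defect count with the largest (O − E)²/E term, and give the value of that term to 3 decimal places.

0, 0.643

cat         O        E   (O−E)²/E
0          11       14     0.6429
1          62       59     0.1525
2          59       59     0.0000
3          23       24     0.0417
4          41       40     0.0250
5+          8        8     0.0000
The largest term is for 0: 0.643.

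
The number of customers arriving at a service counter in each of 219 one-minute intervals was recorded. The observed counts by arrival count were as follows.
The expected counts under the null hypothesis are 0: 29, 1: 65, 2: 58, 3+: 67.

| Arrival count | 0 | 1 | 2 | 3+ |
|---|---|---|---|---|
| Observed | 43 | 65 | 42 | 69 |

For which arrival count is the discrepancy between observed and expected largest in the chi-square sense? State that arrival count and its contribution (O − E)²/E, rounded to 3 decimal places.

0, 6.759

0: (43 − 29)²/29 = 196/29 = 6.7586
1: (65 − 65)²/65 = 0/65 = 0.0000
2: (42 − 58)²/58 = 256/58 = 4.4138
3+: (69 − 67)²/67 = 4/67 = 0.0597
The largest term is for 0: 6.759.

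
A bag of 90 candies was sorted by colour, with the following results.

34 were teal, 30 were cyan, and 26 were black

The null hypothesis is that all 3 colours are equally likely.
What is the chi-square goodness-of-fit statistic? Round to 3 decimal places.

Under H₀ each category has probability 1/3, so each expected count is 90/3 = 30.
teal: (34 − 30)²/30 = 16/30 = 0.5333
cyan: (30 − 30)²/30 = 0/30 = 0.0000
black: (26 − 30)²/30 = 16/30 = 0.5333
Sum = 1.067

1.067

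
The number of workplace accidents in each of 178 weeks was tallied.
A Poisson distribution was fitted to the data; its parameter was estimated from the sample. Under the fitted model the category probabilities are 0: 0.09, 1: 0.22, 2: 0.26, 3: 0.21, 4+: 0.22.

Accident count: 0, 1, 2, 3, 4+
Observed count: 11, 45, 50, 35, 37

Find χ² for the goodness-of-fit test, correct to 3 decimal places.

Expected counts E_i = n·p_i: 178×0.09 = 16.02, 178×0.22 = 39.16, 178×0.26 = 46.28, 178×0.21 = 37.38, 178×0.22 = 39.16.
0: (11 − 16.02)²/16.02 = 25.2004/16.02 = 1.5731
1: (45 − 39.16)²/39.16 = 34.1056/39.16 = 0.8709
2: (50 − 46.28)²/46.28 = 13.8384/46.28 = 0.2990
3: (35 − 37.38)²/37.38 = 5.6644/37.38 = 0.1515
4+: (37 − 39.16)²/39.16 = 4.6656/39.16 = 0.1191
Sum = 3.014

3.014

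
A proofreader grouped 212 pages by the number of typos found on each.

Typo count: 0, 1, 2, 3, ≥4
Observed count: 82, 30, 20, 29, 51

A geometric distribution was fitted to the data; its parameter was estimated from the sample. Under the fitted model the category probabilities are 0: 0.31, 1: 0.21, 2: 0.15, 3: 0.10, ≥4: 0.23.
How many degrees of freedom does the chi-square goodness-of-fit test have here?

There are k = 5 categories and 1 parameter estimated from the data, so df = 5 − 1 − 1 = 3.

3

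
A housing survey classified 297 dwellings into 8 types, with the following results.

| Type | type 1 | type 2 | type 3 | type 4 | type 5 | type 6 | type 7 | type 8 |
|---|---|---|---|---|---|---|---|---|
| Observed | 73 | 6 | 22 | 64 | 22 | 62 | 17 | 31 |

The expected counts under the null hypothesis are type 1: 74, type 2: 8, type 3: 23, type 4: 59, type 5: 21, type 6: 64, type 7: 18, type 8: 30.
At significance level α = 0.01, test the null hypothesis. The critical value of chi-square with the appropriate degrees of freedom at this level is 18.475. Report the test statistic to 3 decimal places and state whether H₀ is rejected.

1.180; do not reject

type 1: (73 − 74)²/74 = 1/74 = 0.0135
type 2: (6 − 8)²/8 = 4/8 = 0.5000
type 3: (22 − 23)²/23 = 1/23 = 0.0435
type 4: (64 − 59)²/59 = 25/59 = 0.4237
type 5: (22 − 21)²/21 = 1/21 = 0.0476
type 6: (62 − 64)²/64 = 4/64 = 0.0625
type 7: (17 − 18)²/18 = 1/18 = 0.0556
type 8: (31 − 30)²/30 = 1/30 = 0.0333
Sum = 1.180
df = 7. Since 1.180 < 18.475, we do not reject H₀.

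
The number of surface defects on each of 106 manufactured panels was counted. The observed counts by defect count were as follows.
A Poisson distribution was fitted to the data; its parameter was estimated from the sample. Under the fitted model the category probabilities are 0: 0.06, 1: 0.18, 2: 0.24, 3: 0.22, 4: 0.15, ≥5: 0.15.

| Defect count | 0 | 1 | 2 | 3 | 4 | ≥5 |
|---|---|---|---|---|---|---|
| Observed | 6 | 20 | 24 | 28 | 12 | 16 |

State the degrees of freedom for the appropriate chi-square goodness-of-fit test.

4

There are k = 6 categories and 1 parameter estimated from the data, so df = 6 − 1 − 1 = 4.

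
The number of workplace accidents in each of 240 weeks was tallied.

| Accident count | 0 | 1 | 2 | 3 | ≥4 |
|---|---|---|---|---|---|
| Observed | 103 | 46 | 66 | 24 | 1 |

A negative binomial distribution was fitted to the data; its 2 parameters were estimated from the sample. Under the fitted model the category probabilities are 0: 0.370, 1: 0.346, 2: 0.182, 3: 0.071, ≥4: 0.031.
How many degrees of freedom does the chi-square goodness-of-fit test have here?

2

There are k = 5 categories and 2 parameters estimated from the data, so df = 5 − 1 − 2 = 2.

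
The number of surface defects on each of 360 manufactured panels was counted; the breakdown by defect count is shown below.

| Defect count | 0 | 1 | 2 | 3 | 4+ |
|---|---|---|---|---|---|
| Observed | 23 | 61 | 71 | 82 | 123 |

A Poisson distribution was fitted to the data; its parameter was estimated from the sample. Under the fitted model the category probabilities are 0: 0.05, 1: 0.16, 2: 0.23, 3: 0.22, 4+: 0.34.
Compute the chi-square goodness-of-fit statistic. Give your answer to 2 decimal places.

Expected counts E_i = n·p_i: 360×0.05 = 18, 360×0.16 = 57.6, 360×0.23 = 82.8, 360×0.22 = 79.2, 360×0.34 = 122.4.
cat         O        E   (O−E)²/E
0          23       18      1.389
1          61     57.6      0.201
2          71     82.8      1.682
3          82     79.2      0.099
4+        123    122.4      0.003
Sum = 3.37

3.37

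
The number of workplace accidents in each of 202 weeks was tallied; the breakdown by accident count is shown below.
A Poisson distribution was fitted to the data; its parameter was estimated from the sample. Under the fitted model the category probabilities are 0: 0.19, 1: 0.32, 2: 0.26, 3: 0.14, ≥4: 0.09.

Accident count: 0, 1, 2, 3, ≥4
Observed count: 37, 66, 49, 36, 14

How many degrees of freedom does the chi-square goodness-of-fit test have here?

3

There are k = 5 categories and 1 parameter estimated from the data, so df = 5 − 1 − 1 = 3.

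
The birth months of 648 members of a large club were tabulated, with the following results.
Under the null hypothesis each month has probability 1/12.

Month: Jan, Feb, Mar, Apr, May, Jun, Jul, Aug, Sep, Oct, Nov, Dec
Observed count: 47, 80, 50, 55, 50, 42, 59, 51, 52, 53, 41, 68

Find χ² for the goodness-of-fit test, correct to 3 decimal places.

24.185

Under H₀ each category has probability 1/12, so each expected count is 648/12 = 54.
Jan: (47 − 54)²/54 = 49/54 = 0.9074
Feb: (80 − 54)²/54 = 676/54 = 12.5185
Mar: (50 − 54)²/54 = 16/54 = 0.2963
Apr: (55 − 54)²/54 = 1/54 = 0.0185
May: (50 − 54)²/54 = 16/54 = 0.2963
Jun: (42 − 54)²/54 = 144/54 = 2.6667
Jul: (59 − 54)²/54 = 25/54 = 0.4630
Aug: (51 − 54)²/54 = 9/54 = 0.1667
Sep: (52 − 54)²/54 = 4/54 = 0.0741
Oct: (53 − 54)²/54 = 1/54 = 0.0185
Nov: (41 − 54)²/54 = 169/54 = 3.1296
Dec: (68 − 54)²/54 = 196/54 = 3.6296
Sum = 24.185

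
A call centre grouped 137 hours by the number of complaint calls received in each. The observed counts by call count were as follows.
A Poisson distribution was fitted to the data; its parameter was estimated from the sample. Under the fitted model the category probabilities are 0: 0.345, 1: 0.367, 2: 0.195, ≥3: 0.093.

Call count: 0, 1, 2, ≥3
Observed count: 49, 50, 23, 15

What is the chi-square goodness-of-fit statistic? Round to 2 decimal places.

Expected counts E_i = n·p_i: 137×0.345 = 47.265, 137×0.367 = 50.279, 137×0.195 = 26.715, 137×0.093 = 12.741.
χ² = (49−47.265)²/47.265 + (50−50.279)²/50.279 + (23−26.715)²/26.715 + (15−12.741)²/12.741
   = 0.064 + 0.002 + 0.517 + 0.401
Sum = 0.98

0.98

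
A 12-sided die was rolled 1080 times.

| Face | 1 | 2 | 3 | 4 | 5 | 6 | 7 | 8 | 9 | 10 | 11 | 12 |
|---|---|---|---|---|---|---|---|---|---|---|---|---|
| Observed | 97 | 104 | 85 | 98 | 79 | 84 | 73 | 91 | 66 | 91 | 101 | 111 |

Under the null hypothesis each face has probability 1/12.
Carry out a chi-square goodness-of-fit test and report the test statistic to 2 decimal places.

Expected count for each of the 12 categories: 1080/12 = 90.
cat         O        E   (O−E)²/E
1          97       90      0.544
2         104       90      2.178
3          85       90      0.278
4          98       90      0.711
5          79       90      1.344
6          84       90      0.400
7          73       90      3.211
8          91       90      0.011
9          66       90      6.400
10         91       90      0.011
11        101       90      1.344
12        111       90      4.900
Sum = 21.33

21.33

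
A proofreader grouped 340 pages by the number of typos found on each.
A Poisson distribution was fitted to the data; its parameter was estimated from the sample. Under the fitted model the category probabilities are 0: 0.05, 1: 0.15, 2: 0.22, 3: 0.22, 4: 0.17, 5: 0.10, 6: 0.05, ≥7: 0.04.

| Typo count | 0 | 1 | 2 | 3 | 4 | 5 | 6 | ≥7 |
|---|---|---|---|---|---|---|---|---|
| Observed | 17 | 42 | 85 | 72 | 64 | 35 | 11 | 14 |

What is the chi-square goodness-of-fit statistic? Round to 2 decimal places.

Expected counts E_i = n·p_i: 340×0.05 = 17, 340×0.15 = 51, 340×0.22 = 74.8, 340×0.22 = 74.8, 340×0.17 = 57.8, 340×0.10 = 34, 340×0.05 = 17, 340×0.04 = 13.6.
cat         O        E   (O−E)²/E
0          17       17      0.000
1          42       51      1.588
2          85     74.8      1.391
3          72     74.8      0.105
4          64     57.8      0.665
5          35       34      0.029
6          11       17      2.118
≥7         14     13.6      0.012
Sum = 5.91

5.91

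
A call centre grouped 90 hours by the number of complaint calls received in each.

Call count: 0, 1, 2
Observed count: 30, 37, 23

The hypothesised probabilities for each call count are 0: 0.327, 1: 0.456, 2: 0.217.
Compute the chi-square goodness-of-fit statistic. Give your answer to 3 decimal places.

1.025

Expected counts E_i = n·p_i: 90×0.327 = 29.43, 90×0.456 = 41.04, 90×0.217 = 19.53.
χ² = (30−29.43)²/29.43 + (37−41.04)²/41.04 + (23−19.53)²/19.53
   = 0.0110 + 0.3977 + 0.6165
Sum = 1.025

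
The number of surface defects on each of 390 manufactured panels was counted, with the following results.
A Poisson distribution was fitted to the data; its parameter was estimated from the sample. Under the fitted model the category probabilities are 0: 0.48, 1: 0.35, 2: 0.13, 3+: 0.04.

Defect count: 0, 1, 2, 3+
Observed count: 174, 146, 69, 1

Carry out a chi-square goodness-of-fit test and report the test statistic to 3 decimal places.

21.861

Expected counts E_i = n·p_i: 390×0.48 = 187.2, 390×0.35 = 136.5, 390×0.13 = 50.7, 390×0.04 = 15.6.
χ² = (174−187.2)²/187.2 + (146−136.5)²/136.5 + (69−50.7)²/50.7 + (1−15.6)²/15.6
   = 0.9308 + 0.6612 + 6.6053 + 13.6641
Sum = 21.861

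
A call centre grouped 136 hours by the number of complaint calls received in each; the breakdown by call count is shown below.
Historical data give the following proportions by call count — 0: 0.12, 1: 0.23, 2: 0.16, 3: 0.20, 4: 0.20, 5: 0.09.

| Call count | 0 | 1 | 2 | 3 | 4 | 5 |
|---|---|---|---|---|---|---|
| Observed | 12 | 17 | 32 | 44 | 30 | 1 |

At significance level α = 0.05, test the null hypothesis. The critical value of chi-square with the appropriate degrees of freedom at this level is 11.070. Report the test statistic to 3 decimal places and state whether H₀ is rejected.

33.468; reject

Expected counts E_i = n·p_i: 136×0.12 = 16.32, 136×0.23 = 31.28, 136×0.16 = 21.76, 136×0.20 = 27.2, 136×0.20 = 27.2, 136×0.09 = 12.24.
χ² = (12−16.32)²/16.32 + (17−31.28)²/31.28 + (32−21.76)²/21.76 + (44−27.2)²/27.2 + (30−27.2)²/27.2 + (1−12.24)²/12.24
   = 1.1435 + 6.5191 + 4.8188 + 10.3765 + 0.2882 + 10.3217
Sum = 33.468
df = 5. Since 33.468 > 11.070, we reject H₀.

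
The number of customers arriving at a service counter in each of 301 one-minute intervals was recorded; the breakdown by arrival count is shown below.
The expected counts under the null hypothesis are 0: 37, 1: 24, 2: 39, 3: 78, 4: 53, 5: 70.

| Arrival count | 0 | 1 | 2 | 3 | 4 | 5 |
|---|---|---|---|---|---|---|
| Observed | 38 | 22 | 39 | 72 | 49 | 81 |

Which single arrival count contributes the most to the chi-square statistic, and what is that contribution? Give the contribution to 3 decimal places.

5, 1.729

χ² = (38−37)²/37 + (22−24)²/24 + (39−39)²/39 + (72−78)²/78 + (49−53)²/53 + (81−70)²/70
   = 0.0270 + 0.1667 + 0.0000 + 0.4615 + 0.3019 + 1.7286
The largest term is for 5: 1.729.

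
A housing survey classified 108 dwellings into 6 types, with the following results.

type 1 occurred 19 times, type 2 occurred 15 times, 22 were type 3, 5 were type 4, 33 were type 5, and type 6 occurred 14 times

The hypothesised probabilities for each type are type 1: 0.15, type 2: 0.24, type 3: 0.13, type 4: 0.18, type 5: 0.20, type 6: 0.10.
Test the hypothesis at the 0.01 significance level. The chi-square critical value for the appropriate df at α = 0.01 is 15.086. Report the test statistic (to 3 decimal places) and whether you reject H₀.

27.288; reject

Expected counts E_i = n·p_i: 108×0.15 = 16.2, 108×0.24 = 25.92, 108×0.13 = 14.04, 108×0.18 = 19.44, 108×0.20 = 21.6, 108×0.10 = 10.8.
cat         O        E   (O−E)²/E
type 1     19     16.2     0.4840
type 2     15    25.92     4.6006
type 3     22    14.04     4.5129
type 4      5    19.44    10.7260
type 5     33     21.6     6.0167
type 6     14     10.8     0.9481
Sum = 27.288
df = 5. Since 27.288 > 15.086, we reject H₀.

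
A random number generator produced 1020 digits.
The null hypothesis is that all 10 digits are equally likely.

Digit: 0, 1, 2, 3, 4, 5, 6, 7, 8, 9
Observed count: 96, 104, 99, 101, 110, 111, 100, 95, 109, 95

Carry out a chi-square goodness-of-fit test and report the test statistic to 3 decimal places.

Expected count for each of the 10 categories: 1020/10 = 102.
cat         O        E   (O−E)²/E
0          96      102     0.3529
1         104      102     0.0392
2          99      102     0.0882
3         101      102     0.0098
4         110      102     0.6275
5         111      102     0.7941
6         100      102     0.0392
7          95      102     0.4804
8         109      102     0.4804
9          95      102     0.4804
Sum = 3.392

3.392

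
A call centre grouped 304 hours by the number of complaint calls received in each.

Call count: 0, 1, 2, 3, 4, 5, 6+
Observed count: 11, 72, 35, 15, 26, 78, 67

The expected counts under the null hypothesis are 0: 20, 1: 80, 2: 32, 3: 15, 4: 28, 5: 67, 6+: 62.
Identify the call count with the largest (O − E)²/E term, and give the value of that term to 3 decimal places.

0: (11 − 20)²/20 = 81/20 = 4.0500
1: (72 − 80)²/80 = 64/80 = 0.8000
2: (35 − 32)²/32 = 9/32 = 0.2813
3: (15 − 15)²/15 = 0/15 = 0.0000
4: (26 − 28)²/28 = 4/28 = 0.1429
5: (78 − 67)²/67 = 121/67 = 1.8060
6+: (67 − 62)²/62 = 25/62 = 0.4032
The largest term is for 0: 4.050.

0, 4.050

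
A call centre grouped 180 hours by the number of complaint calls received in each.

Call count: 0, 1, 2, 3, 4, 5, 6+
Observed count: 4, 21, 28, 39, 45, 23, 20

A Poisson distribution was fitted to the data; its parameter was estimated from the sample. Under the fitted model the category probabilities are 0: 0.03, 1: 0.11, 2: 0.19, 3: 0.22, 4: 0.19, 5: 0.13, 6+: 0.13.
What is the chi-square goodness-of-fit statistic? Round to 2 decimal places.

5.48

Expected counts E_i = n·p_i: 180×0.03 = 5.4, 180×0.11 = 19.8, 180×0.19 = 34.2, 180×0.22 = 39.6, 180×0.19 = 34.2, 180×0.13 = 23.4, 180×0.13 = 23.4.
cat         O        E   (O−E)²/E
0           4      5.4      0.363
1          21     19.8      0.073
2          28     34.2      1.124
3          39     39.6      0.009
4          45     34.2      3.411
5          23     23.4      0.007
6+         20     23.4      0.494
Sum = 5.48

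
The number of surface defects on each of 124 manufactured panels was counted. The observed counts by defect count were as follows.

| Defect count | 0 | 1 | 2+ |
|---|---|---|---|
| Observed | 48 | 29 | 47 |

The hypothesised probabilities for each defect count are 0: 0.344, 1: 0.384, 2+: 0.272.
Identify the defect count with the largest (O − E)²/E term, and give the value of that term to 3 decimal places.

Expected counts E_i = n·p_i: 124×0.344 = 42.656, 124×0.384 = 47.616, 124×0.272 = 33.728.
cat         O        E   (O−E)²/E
0          48   42.656     0.6695
1          29   47.616     7.2781
2+         47   33.728     5.2225
The largest term is for 1: 7.278.

1, 7.278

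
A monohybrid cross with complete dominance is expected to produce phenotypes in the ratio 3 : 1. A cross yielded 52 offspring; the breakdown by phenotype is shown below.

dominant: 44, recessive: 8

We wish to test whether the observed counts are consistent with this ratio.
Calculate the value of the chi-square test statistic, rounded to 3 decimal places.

2.564

Ratio total = 4. Expected counts: 52×3/4 = 39, 52×1/4 = 13.
dominant: (44 − 39)²/39 = 25/39 = 0.6410
recessive: (8 − 13)²/13 = 25/13 = 1.9231
Sum = 2.564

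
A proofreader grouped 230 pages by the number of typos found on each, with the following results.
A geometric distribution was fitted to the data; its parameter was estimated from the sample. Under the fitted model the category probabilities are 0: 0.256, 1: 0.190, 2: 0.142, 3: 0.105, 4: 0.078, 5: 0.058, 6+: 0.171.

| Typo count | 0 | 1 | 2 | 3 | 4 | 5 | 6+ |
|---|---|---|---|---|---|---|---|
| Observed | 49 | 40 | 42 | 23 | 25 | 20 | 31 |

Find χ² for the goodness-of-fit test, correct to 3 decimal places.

12.565

Expected counts E_i = n·p_i: 230×0.256 = 58.88, 230×0.190 = 43.7, 230×0.142 = 32.66, 230×0.105 = 24.15, 230×0.078 = 17.94, 230×0.058 = 13.34, 230×0.171 = 39.33.
χ² = (49−58.88)²/58.88 + (40−43.7)²/43.7 + (42−32.66)²/32.66 + (23−24.15)²/24.15 + (25−17.94)²/17.94 + (20−13.34)²/13.34 + (31−39.33)²/39.33
   = 1.6579 + 0.3133 + 2.6710 + 0.0548 + 2.7784 + 3.3250 + 1.7643
Sum = 12.565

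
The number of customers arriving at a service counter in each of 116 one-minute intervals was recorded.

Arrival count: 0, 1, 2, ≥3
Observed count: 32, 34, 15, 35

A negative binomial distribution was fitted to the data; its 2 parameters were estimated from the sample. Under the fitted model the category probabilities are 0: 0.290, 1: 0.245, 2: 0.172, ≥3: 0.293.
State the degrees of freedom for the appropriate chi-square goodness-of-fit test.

1

There are k = 4 categories and 2 parameters estimated from the data, so df = 4 − 1 − 2 = 1.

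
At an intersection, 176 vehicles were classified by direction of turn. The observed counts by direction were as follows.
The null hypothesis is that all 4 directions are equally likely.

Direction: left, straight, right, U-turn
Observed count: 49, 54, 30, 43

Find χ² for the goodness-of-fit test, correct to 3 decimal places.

Expected count for each of the 4 categories: 176/4 = 44.
χ² = (49−44)²/44 + (54−44)²/44 + (30−44)²/44 + (43−44)²/44
   = 0.5682 + 2.2727 + 4.4545 + 0.0227
Sum = 7.318

7.318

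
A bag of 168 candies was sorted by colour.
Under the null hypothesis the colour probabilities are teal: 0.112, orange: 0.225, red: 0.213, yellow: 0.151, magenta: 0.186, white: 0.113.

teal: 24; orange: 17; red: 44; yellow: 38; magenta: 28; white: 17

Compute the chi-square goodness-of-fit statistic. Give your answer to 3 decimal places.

21.595

Expected counts E_i = n·p_i: 168×0.112 = 18.816, 168×0.225 = 37.8, 168×0.213 = 35.784, 168×0.151 = 25.368, 168×0.186 = 31.248, 168×0.113 = 18.984.
teal: (24 − 18.816)²/18.816 = 26.873856/18.816 = 1.4282
orange: (17 − 37.8)²/37.8 = 432.64/37.8 = 11.4455
red: (44 − 35.784)²/35.784 = 67.502656/35.784 = 1.8864
yellow: (38 − 25.368)²/25.368 = 159.567424/25.368 = 6.2901
magenta: (28 − 31.248)²/31.248 = 10.549504/31.248 = 0.3376
white: (17 − 18.984)²/18.984 = 3.936256/18.984 = 0.2073
Sum = 21.595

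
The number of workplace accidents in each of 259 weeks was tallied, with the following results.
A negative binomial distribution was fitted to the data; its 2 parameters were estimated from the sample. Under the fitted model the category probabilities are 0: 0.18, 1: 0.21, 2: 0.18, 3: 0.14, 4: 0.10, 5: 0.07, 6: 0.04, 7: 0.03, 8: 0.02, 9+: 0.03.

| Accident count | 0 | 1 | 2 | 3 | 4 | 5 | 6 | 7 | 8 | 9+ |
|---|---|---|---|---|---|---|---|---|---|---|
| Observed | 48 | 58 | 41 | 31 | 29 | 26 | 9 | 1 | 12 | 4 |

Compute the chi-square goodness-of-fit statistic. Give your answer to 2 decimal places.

22.39

Expected counts E_i = n·p_i: 259×0.18 = 46.62, 259×0.21 = 54.39, 259×0.18 = 46.62, 259×0.14 = 36.26, 259×0.10 = 25.9, 259×0.07 = 18.13, 259×0.04 = 10.36, 259×0.03 = 7.77, 259×0.02 = 5.18, 259×0.03 = 7.77.
0: (48 − 46.62)²/46.62 = 1.9044/46.62 = 0.041
1: (58 − 54.39)²/54.39 = 13.0321/54.39 = 0.240
2: (41 − 46.62)²/46.62 = 31.5844/46.62 = 0.677
3: (31 − 36.26)²/36.26 = 27.6676/36.26 = 0.763
4: (29 − 25.9)²/25.9 = 9.61/25.9 = 0.371
5: (26 − 18.13)²/18.13 = 61.9369/18.13 = 3.416
6: (9 − 10.36)²/10.36 = 1.8496/10.36 = 0.179
7: (1 − 7.77)²/7.77 = 45.8329/7.77 = 5.899
8: (12 − 5.18)²/5.18 = 46.5124/5.18 = 8.979
9+: (4 − 7.77)²/7.77 = 14.2129/7.77 = 1.829
Sum = 22.39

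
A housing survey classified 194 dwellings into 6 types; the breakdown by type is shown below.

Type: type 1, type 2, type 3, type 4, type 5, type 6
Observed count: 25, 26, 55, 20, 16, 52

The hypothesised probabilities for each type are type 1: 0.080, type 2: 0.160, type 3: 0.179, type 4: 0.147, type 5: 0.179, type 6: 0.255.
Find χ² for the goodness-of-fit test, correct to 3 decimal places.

31.217

Expected counts E_i = n·p_i: 194×0.080 = 15.52, 194×0.160 = 31.04, 194×0.179 = 34.726, 194×0.147 = 28.518, 194×0.179 = 34.726, 194×0.255 = 49.47.
type 1: (25 − 15.52)²/15.52 = 89.8704/15.52 = 5.7906
type 2: (26 − 31.04)²/31.04 = 25.4016/31.04 = 0.8184
type 3: (55 − 34.726)²/34.726 = 411.035076/34.726 = 11.8365
type 4: (20 − 28.518)²/28.518 = 72.556324/28.518 = 2.5442
type 5: (16 − 34.726)²/34.726 = 350.663076/34.726 = 10.0980
type 6: (52 − 49.47)²/49.47 = 6.4009/49.47 = 0.1294
Sum = 31.217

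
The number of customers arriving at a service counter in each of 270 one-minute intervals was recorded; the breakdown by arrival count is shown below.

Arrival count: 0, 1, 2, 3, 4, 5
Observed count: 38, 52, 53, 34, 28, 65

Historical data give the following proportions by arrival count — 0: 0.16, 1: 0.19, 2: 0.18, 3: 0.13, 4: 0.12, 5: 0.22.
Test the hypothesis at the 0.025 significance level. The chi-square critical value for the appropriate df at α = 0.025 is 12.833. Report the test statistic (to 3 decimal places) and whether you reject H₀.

2.194; do not reject

Expected counts E_i = n·p_i: 270×0.16 = 43.2, 270×0.19 = 51.3, 270×0.18 = 48.6, 270×0.13 = 35.1, 270×0.12 = 32.4, 270×0.22 = 59.4.
0: (38 − 43.2)²/43.2 = 27.04/43.2 = 0.6259
1: (52 − 51.3)²/51.3 = 0.49/51.3 = 0.0096
2: (53 − 48.6)²/48.6 = 19.36/48.6 = 0.3984
3: (34 − 35.1)²/35.1 = 1.21/35.1 = 0.0345
4: (28 − 32.4)²/32.4 = 19.36/32.4 = 0.5975
5: (65 − 59.4)²/59.4 = 31.36/59.4 = 0.5279
Sum = 2.194
df = 5. Since 2.194 < 12.833, we do not reject H₀.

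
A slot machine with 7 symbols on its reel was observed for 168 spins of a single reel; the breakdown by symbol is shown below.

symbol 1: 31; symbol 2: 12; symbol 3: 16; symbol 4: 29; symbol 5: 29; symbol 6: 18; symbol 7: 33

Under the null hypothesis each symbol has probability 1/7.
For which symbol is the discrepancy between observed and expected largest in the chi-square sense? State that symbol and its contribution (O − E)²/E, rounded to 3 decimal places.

Expected count for each of the 7 categories: 168/7 = 24.
cat           O        E   (O−E)²/E
symbol 1     31       24     2.0417
symbol 2     12       24     6.0000
symbol 3     16       24     2.6667
symbol 4     29       24     1.0417
symbol 5     29       24     1.0417
symbol 6     18       24     1.5000
symbol 7     33       24     3.3750
The largest term is for symbol 2: 6.000.

symbol 2, 6.000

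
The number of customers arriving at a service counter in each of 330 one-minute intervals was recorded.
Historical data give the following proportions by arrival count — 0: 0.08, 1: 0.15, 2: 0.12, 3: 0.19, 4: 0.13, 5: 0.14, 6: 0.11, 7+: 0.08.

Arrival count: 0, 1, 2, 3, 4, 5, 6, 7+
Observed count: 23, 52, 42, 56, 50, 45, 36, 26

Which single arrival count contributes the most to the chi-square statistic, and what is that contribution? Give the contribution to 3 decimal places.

Expected counts E_i = n·p_i: 330×0.08 = 26.4, 330×0.15 = 49.5, 330×0.12 = 39.6, 330×0.19 = 62.7, 330×0.13 = 42.9, 330×0.14 = 46.2, 330×0.11 = 36.3, 330×0.08 = 26.4.
0: (23 − 26.4)²/26.4 = 11.56/26.4 = 0.4379
1: (52 − 49.5)²/49.5 = 6.25/49.5 = 0.1263
2: (42 − 39.6)²/39.6 = 5.76/39.6 = 0.1455
3: (56 − 62.7)²/62.7 = 44.89/62.7 = 0.7159
4: (50 − 42.9)²/42.9 = 50.41/42.9 = 1.1751
5: (45 − 46.2)²/46.2 = 1.44/46.2 = 0.0312
6: (36 − 36.3)²/36.3 = 0.09/36.3 = 0.0025
7+: (26 − 26.4)²/26.4 = 0.16/26.4 = 0.0061
The largest term is for 4: 1.175.

4, 1.175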